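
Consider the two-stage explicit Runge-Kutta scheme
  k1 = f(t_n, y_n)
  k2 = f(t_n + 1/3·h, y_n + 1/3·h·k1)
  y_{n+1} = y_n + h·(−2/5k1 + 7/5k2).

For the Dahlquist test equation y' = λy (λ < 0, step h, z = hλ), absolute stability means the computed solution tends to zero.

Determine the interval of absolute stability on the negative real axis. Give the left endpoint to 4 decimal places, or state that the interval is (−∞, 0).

z∈(-2.1429,0).

On y'=λy, z=hλ:
  k1=λy_n ⇒ h·k1=z·y_n;  k2=λ(1+1/3z)y_n ⇒ h·k2=z(1+1/3z)y_n
  y_{n+1}/y_n = 1 − 2/5z + 7/5z(1+1/3z) = 1 + z + 7/15z²
  so R(z) = 1 + z + 7/15z².

Solve |R(x)|<1 on ℝ⁻.
x=-0.7: |R|=0.5287
R=1: x+7/15x²=0 ⇒ x=−15/7=-2.1429; min R=1−1/(4·7/15)=0.4643>−1
Confirm numerically:
  x=-2.056: |R|=0.91666 <1
  x=-1.559: |R|=0.57522 <1
  x=-1.322: |R|=0.49359 <1
  x=-2.711: |R|=1.71878 >1
  x=-2.563: |R|=1.50252 >1
  x=-2.375: |R|=1.25729 >1
So |R|<1 on (-2.1429, 0).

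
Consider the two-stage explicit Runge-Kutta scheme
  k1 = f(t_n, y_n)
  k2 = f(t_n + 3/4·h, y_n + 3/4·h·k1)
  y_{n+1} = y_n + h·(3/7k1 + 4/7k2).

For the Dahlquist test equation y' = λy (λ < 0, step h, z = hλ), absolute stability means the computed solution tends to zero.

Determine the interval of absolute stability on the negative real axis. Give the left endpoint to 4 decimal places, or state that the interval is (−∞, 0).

With y'=λy (z=hλ):
  k1=λy_n ⇒ h·k1=z·y_n;  k2=λ(1+3/4z)y_n ⇒ h·k2=z(1+3/4z)y_n
  y_{n+1}/y_n = 1 + 3/7z + 4/7z(1+3/4z) = 1 + z + 3/7z²
  R(z) = 1 + z + 3/7z².

Solve |R(x)|<1 on ℝ⁻.
x=-0.74: |R|=0.4947
R=1: x+3/7x²=0 ⇒ x=−7/3=-2.3333; min R=1−1/(4·3/7)=0.4167>−1
Confirm numerically:
  x=-2.274: |R|=0.94218 <1
  x=-2.054: |R|=0.75411 <1
  x=-1.917: |R|=0.65795 <1
  x=-1.609: |R|=0.50052 <1
  x=-2.764: |R|=1.51016 >1
  x=-2.469: |R|=1.14355 >1
So |R|<1 on (-2.3333, 0).

z∈(-2.3333,0).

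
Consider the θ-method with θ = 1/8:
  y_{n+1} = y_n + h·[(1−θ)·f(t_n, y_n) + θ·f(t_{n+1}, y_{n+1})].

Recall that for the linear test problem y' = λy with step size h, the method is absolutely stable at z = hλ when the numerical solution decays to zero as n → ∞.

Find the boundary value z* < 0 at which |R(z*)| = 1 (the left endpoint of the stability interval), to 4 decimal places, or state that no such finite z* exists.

left endpoint -2.6667.

With y'=λy (z=hλ):
  y_{n+1} = y_n + z·[7/8·y_n + 1/8·y_{n+1}] ⇒ (1 − 1/8z)y_{n+1} = (1 + 7/8z)y_n
  R(z) = (1 + 7/8z)/(1 − 1/8z).

Boundary: |R(x)|=1, x<0.
x=-1.31: |R|=0.1257
R=−1: 1+7/8x = −1+1/8x ⇒ -3/4x=2 ⇒ x=2/(-3/4)=-2.6667
Confirm numerically:
  x=-1.825: |R|=0.48601 <1
  x=-1.800: |R|=0.46939 <1
  x=-1.130: |R|=0.00986 <1
  x=-1.071: |R|=0.05545 <1
  x=-3.258: |R|=1.31515 >1
  x=-3.077: |R|=1.22226 >1
  x=-2.838: |R|=1.09485 >1
Stable set (-2.6667, 0).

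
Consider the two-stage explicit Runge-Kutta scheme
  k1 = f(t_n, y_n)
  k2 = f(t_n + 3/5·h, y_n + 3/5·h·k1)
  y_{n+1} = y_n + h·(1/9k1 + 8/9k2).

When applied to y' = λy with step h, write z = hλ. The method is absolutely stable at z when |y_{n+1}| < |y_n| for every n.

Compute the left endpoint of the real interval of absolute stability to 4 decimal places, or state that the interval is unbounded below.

z* = -1.8750.

On y'=λy, z=hλ:
  k1=λy_n ⇒ h·k1=z·y_n;  k2=λ(1+3/5z)y_n ⇒ h·k2=z(1+3/5z)y_n
  y_{n+1}/y_n = 1 + 1/9z + 8/9z(1+3/5z) = 1 + z + 8/15z²
  so R(z) = 1 + z + 8/15z².

Need |R(x)|<1, x<0.
x=-1.27: |R|=0.5902
R=1: x+8/15x²=0 ⇒ x=−15/8=-1.8750; min R=1−1/(4·8/15)=0.5312>−1
Confirm numerically:
  x=-1.747: |R|=0.88074 <1
  x=-1.601: |R|=0.76604 <1
  x=-1.232: |R|=0.57751 <1
  x=-0.889: |R|=0.53250 <1
  x=-2.129: |R|=1.28841 >1
  x=-2.116: |R|=1.27198 >1
Interval (-1.8750, 0).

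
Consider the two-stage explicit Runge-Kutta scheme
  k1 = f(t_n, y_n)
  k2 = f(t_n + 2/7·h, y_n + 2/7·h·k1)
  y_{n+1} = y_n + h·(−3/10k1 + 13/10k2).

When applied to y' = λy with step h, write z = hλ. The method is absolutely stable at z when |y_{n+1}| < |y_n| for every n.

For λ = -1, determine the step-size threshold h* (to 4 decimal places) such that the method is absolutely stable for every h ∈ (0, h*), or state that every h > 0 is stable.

Set f=λy, z=hλ:
  k1=λy_n ⇒ h·k1=z·y_n;  k2=λ(1+2/7z)y_n ⇒ h·k2=z(1+2/7z)y_n
  y_{n+1}/y_n = 1 − 3/10z + 13/10z(1+2/7z) = 1 + z + 13/35z²
  so R(z) = 1 + z + 13/35z².

Solve |R(x)|<1 on ℝ⁻.
x=-1.71: |R|=0.3761
R=1: x+13/35x²=0 ⇒ x=−35/13=-2.6923; min R=1−1/(4·13/35)=0.3269>−1
Confirm numerically:
  x=-1.640: |R|=0.35899 <1
  x=-1.591: |R|=0.34919 <1
  x=-1.583: |R|=0.34776 <1
  x=-2.822: |R|=1.13594 >1
  x=-2.770: |R|=1.07993 >1
Stable set (-2.6923, 0).

(-2.6923,0); λ=-1 ⇒ h* = (35/13)/1 = 2.6923.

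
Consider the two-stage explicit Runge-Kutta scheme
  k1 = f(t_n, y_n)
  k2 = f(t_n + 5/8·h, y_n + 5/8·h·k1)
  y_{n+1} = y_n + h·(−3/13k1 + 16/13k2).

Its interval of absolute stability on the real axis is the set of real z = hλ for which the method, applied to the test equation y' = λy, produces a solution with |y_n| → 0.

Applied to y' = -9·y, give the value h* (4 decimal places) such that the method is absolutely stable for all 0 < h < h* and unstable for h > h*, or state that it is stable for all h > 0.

(-1.3000,0); λ=-9 ⇒ h* = (13/10)/9 = 0.1444.

With y'=λy (z=hλ):
  k1=λy_n ⇒ h·k1=z·y_n;  k2=λ(1+5/8z)y_n ⇒ h·k2=z(1+5/8z)y_n
  y_{n+1}/y_n = 1 − 3/13z + 16/13z(1+5/8z) = 1 + z + 10/13z²
  so R(z) = 1 + z + 10/13z².

Need |R(x)|<1, x<0.
x=-0.94: |R|=0.7397
R=1: x+10/13x²=0 ⇒ x=−13/10=-1.3000; min R=1−1/(4·10/13)=0.6750>−1
Confirm numerically:
  x=-1.204: |R|=0.91109 <1
  x=-1.139: |R|=0.85894 <1
  x=-0.982: |R|=0.75979 <1
  x=-0.938: |R|=0.73880 <1
  x=-1.668: |R|=1.47217 >1
  x=-1.661: |R|=1.46125 >1
Interval (-1.3000, 0).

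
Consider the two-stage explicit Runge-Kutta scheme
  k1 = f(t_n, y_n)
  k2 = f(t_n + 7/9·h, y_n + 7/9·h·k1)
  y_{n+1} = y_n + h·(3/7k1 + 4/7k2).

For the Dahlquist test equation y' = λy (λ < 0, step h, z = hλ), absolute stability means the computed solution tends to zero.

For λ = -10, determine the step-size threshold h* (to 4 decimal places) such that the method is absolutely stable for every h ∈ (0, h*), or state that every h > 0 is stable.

(-2.2500,0); λ=-10 ⇒ h* = (9/4)/10 = 0.2250.

Set f=λy, z=hλ:
  k1=λy_n ⇒ h·k1=z·y_n;  k2=λ(1+7/9z)y_n ⇒ h·k2=z(1+7/9z)y_n
  y_{n+1}/y_n = 1 + 3/7z + 4/7z(1+7/9z) = 1 + z + 4/9z²
  so R(z) = 1 + z + 4/9z².

Need |R(x)|<1, x<0.
x=-0.49: |R|=0.6167
R=1: x+4/9x²=0 ⇒ x=−9/4=-2.2500; min R=1−1/(4·4/9)=0.4375>−1
Confirm numerically:
  x=-2.009: |R|=0.78481 <1
  x=-1.515: |R|=0.50510 <1
  x=-1.347: |R|=0.45940 <1
  x=-1.204: |R|=0.44027 <1
  x=-2.798: |R|=1.68147 >1
  x=-2.758: |R|=1.62270 >1
So |R|<1 on (-2.2500, 0).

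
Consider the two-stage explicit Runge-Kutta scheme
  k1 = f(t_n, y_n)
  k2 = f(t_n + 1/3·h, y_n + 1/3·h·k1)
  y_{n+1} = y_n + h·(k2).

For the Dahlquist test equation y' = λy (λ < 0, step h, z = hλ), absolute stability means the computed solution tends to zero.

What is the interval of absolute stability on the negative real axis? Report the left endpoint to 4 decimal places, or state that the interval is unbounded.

(-3.0000, 0).

Test eqn y'=λy, z=hλ:
  k1=λy_n ⇒ h·k1=z·y_n;  k2=λ(1+1/3z)y_n ⇒ h·k2=z(1+1/3z)y_n
  y_{n+1}/y_n = 1 + z(1+1/3z) = 1 + z + 1/3z²
  ⇒ R(z) = 1 + z + 1/3z².

Solve |R(x)|<1 on ℝ⁻.
x=-1.05: |R|=0.3175
R=1: x+1/3x²=0 ⇒ x=−3=-3.0000; min R=1−1/(4·1/3)=0.2500>−1
Confirm numerically:
  x=-2.505: |R|=0.58667 <1
  x=-2.453: |R|=0.55274 <1
  x=-2.048: |R|=0.35010 <1
  x=-3.123: |R|=1.12804 >1
  x=-3.082: |R|=1.08424 >1
Interval (-3.0000, 0).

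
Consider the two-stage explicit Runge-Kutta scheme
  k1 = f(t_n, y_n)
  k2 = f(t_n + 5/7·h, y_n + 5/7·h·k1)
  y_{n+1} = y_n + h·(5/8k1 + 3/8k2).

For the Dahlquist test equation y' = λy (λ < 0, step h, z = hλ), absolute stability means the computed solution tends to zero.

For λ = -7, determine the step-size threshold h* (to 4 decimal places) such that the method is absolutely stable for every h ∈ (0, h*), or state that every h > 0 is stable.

(-3.7333,0); λ=-7 ⇒ h* = (56/15)/7 = 0.5333.

Test eqn y'=λy, z=hλ:
  k1=λy_n ⇒ h·k1=z·y_n;  k2=λ(1+5/7z)y_n ⇒ h·k2=z(1+5/7z)y_n
  y_{n+1}/y_n = 1 + 5/8z + 3/8z(1+5/7z) = 1 + z + 15/56z²
  R(z) = 1 + z + 15/56z².

Need |R(x)|<1, x<0.
x=-0.38: |R|=0.6587
R=1: x+15/56x²=0 ⇒ x=−56/15=-3.7333; min R=1−1/(4·15/56)=0.0667>−1
Confirm numerically:
  x=-2.316: |R|=0.12075 <1
  x=-2.301: |R|=0.11720 <1
  x=-1.954: |R|=0.06871 <1
  x=-1.724: |R|=0.07212 <1
  x=-4.176: |R|=1.49515 >1
  x=-3.883: |R|=1.15567 >1
Interval (-3.7333, 0).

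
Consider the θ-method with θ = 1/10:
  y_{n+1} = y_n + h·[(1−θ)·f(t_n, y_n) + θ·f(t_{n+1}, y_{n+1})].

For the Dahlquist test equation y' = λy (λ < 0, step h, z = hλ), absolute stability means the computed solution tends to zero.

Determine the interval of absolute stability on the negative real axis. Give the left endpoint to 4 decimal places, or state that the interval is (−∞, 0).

z∈(-2.5000,0).

Test eqn y'=λy, z=hλ:
  y_{n+1} = y_n + z·[9/10·y_n + 1/10·y_{n+1}] ⇒ (1 − 1/10z)y_{n+1} = (1 + 9/10z)y_n
  Hence R(z) = (1 + 9/10z)/(1 − 1/10z).

Solve |R(x)|<1 on ℝ⁻.
x=-1.32: |R|=0.1661
R=−1: 1+9/10x = −1+1/10x ⇒ -4/5x=2 ⇒ x=2/(-4/5)=-2.5000
Confirm numerically:
  x=-2.342: |R|=0.89759 <1
  x=-1.827: |R|=0.54477 <1
  x=-1.624: |R|=0.39711 <1
  x=-3.078: |R|=1.35357 >1
  x=-3.015: |R|=1.31656 >1
Interval (-2.5000, 0).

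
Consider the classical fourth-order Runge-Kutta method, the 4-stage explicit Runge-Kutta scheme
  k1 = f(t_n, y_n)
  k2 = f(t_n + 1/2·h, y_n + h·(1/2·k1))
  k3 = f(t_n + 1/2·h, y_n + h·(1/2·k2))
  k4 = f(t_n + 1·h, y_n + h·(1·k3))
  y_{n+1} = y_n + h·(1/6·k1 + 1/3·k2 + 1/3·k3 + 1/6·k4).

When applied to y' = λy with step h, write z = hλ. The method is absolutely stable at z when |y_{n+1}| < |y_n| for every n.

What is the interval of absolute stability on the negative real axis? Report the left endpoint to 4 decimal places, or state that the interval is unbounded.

Set f=λy, z=hλ:
  order 4, 4-stage ⇒ R(z)=1+z+z^2/2+z^3/6+z^4/24
  (e.g. R(-1.62)=0.27059, |R|=0.27059)

Solve |R(x)|<1 on ℝ⁻.
x=-1.62: |R|=0.2706
|R(-1.17)|=0.3256 |R(-1.13)|=0.3359 |R(-0.68)|=0.5077
Bisect:
  x_lo=-3.6732 |R|=3.3981  x_hi=-0.0845 |R|=0.9189
  mid=-1.87887 |R|=0.30000 →hi
  mid=-2.77603 |R|=0.98612 →hi
  mid=-3.22461 |R|=1.89117 →lo
  mid=-3.00032 |R|=1.37564 →lo
  mid=-2.88818 |R|=1.16652 →lo
  mid=-2.83210 |R|=1.07290 →lo
  mid=-2.80407 |R|=1.02867 →lo
  ...
  [-2.78545,-2.78523] ⇒ x*=-2.7853
Stable set (-2.7853, 0).

(-2.7853, 0).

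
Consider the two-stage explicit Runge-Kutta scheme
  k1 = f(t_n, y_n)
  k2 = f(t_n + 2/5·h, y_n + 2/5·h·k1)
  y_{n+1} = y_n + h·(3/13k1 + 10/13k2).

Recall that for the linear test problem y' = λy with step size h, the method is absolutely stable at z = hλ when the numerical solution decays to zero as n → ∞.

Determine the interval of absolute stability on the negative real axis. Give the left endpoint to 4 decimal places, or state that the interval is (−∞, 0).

On y'=λy, z=hλ:
  k1=λy_n ⇒ h·k1=z·y_n;  k2=λ(1+2/5z)y_n ⇒ h·k2=z(1+2/5z)y_n
  y_{n+1}/y_n = 1 + 3/13z + 10/13z(1+2/5z) = 1 + z + 4/13z²
  ⇒ R(z) = 1 + z + 4/13z².

Find x<0 with |R(x)|<1.
x=-0.5: |R|=0.5769
R=1: x+4/13x²=0 ⇒ x=−13/4=-3.2500; min R=1−1/(4·4/13)=0.1875>−1
Confirm numerically:
  x=-2.789: |R|=0.60439 <1
  x=-2.776: |R|=0.59513 <1
  x=-1.703: |R|=0.18937 <1
  x=-1.497: |R|=0.19254 <1
  x=-3.710: |R|=1.52511 >1
  x=-3.400: |R|=1.15692 >1
  x=-3.377: |R|=1.13196 >1
Interval (-3.2500, 0).

(-3.2500, 0).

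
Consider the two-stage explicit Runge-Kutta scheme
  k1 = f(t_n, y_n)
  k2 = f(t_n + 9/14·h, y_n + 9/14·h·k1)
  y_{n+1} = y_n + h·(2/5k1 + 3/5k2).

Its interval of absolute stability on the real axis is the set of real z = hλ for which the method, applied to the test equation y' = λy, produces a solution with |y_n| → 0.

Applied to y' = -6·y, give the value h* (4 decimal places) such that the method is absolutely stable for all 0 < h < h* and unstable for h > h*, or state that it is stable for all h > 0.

(-2.5926,0); λ=-6 ⇒ h* = (70/27)/6 = 0.4321.

With y'=λy (z=hλ):
  k1=λy_n ⇒ h·k1=z·y_n;  k2=λ(1+9/14z)y_n ⇒ h·k2=z(1+9/14z)y_n
  y_{n+1}/y_n = 1 + 2/5z + 3/5z(1+9/14z) = 1 + z + 27/70z²
  so R(z) = 1 + z + 27/70z².

Need |R(x)|<1, x<0.
x=-1.15: |R|=0.3601
R=1: x+27/70x²=0 ⇒ x=−70/27=-2.5926; min R=1−1/(4·27/70)=0.3519>−1
Confirm numerically:
  x=-2.350: |R|=0.78011 <1
  x=-2.314: |R|=0.75134 <1
  x=-2.028: |R|=0.55836 <1
  x=-1.684: |R|=0.40983 <1
  x=-3.140: |R|=1.66299 >1
  x=-2.842: |R|=1.27340 >1
  x=-2.746: |R|=1.16248 >1
So |R|<1 on (-2.5926, 0).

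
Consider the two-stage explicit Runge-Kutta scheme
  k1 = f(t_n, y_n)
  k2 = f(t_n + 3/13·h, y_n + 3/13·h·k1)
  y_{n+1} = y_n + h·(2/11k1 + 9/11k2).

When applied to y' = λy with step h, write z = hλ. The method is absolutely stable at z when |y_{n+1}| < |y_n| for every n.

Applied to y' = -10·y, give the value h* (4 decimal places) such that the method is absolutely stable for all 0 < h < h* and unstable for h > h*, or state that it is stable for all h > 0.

(-5.2963,0); λ=-10 ⇒ h* = (143/27)/10 = 0.5296.

With y'=λy (z=hλ):
  k1=λy_n ⇒ h·k1=z·y_n;  k2=λ(1+3/13z)y_n ⇒ h·k2=z(1+3/13z)y_n
  y_{n+1}/y_n = 1 + 2/11z + 9/11z(1+3/13z) = 1 + z + 27/143z²
  Hence R(z) = 1 + z + 27/143z².

Find x<0 with |R(x)|<1.
x=-1.54: |R|=0.0922
R=1: x+27/143x²=0 ⇒ x=−143/27=-5.2963; min R=1−1/(4·27/143)=-0.3241>−1
Confirm numerically:
  x=-4.387: |R|=0.24682 <1
  x=-4.016: |R|=0.02920 <1
  x=-3.759: |R|=0.09108 <1
  x=-2.653: |R|=0.32407 <1
  x=-5.541: |R|=1.25601 >1
  x=-5.391: |R|=1.09640 >1
Stable set (-5.2963, 0).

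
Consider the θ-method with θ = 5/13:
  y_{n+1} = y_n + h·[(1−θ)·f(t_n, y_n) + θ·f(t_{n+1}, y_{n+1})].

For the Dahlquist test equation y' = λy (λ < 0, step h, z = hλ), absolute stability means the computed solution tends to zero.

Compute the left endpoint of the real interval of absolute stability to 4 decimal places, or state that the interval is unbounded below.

z* = -8.6667.

Set f=λy, z=hλ:
  y_{n+1} = y_n + z·[8/13·y_n + 5/13·y_{n+1}] ⇒ (1 − 5/13z)y_{n+1} = (1 + 8/13z)y_n
  so R(z) = (1 + 8/13z)/(1 − 5/13z).

Boundary: |R(x)|=1, x<0.
x=-1.18: |R|=0.1884
R=−1: 1+8/13x = −1+5/13x ⇒ -3/13x=2 ⇒ x=2/(-3/13)=-8.6667
Confirm numerically:
  x=-8.434: |R|=0.98735 <1
  x=-5.524: |R|=0.76790 <1
  x=-4.596: |R|=0.66059 <1
  x=-4.046: |R|=0.58285 <1
  x=-9.236: |R|=1.02886 >1
  x=-9.024: |R|=1.01844 >1
  x=-9.012: |R|=1.01784 >1
Interval (-8.6667, 0).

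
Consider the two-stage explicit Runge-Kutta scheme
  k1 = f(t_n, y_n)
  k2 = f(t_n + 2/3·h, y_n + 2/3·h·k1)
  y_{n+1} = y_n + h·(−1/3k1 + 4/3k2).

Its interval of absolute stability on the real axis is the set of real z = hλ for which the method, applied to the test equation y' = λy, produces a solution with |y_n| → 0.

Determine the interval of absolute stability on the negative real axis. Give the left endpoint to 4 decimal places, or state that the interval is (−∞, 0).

(-1.1250, 0).

On y'=λy, z=hλ:
  k1=λy_n ⇒ h·k1=z·y_n;  k2=λ(1+2/3z)y_n ⇒ h·k2=z(1+2/3z)y_n
  y_{n+1}/y_n = 1 − 1/3z + 4/3z(1+2/3z) = 1 + z + 8/9z²
  ⇒ R(z) = 1 + z + 8/9z².

Solve |R(x)|<1 on ℝ⁻.
x=-1.12: |R|=0.9950
R=1: x+8/9x²=0 ⇒ x=−9/8=-1.1250; min R=1−1/(4·8/9)=0.7188>−1
Confirm numerically:
  x=-0.994: |R|=0.88425 <1
  x=-0.970: |R|=0.86636 <1
  x=-0.614: |R|=0.72111 <1
  x=-0.575: |R|=0.71889 <1
  x=-1.583: |R|=1.64446 >1
  x=-1.546: |R|=1.57855 >1
  x=-1.405: |R|=1.34969 >1
So |R|<1 on (-1.1250, 0).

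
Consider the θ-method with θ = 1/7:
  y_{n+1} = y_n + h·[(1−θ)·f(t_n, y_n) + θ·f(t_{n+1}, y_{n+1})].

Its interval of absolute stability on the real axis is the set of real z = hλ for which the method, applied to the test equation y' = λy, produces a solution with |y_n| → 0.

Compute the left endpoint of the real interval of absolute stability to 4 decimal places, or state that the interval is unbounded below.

Set f=λy, z=hλ:
  y_{n+1} = y_n + z·[6/7·y_n + 1/7·y_{n+1}] ⇒ (1 − 1/7z)y_{n+1} = (1 + 6/7z)y_n
  R(z) = (1 + 6/7z)/(1 − 1/7z).

Solve |R(x)|<1 on ℝ⁻.
x=-0.38: |R|=0.6396
R=−1: 1+6/7x = −1+1/7x ⇒ -5/7x=2 ⇒ x=2/(-5/7)=-2.8000
Confirm numerically:
  x=-1.719: |R|=0.38009 <1
  x=-1.656: |R|=0.33919 <1
  x=-1.396: |R|=0.16389 <1
  x=-3.390: |R|=1.28393 >1
  x=-3.247: |R|=1.21811 >1
  x=-3.232: |R|=1.21110 >1
Stable set (-2.8000, 0).

left endpoint -2.8000.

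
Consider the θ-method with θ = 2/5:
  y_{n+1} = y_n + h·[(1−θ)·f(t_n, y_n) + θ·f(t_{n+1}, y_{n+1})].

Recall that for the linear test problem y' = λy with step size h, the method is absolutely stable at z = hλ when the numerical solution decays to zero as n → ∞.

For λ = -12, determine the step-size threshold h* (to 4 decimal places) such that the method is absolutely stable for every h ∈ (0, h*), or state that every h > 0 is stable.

(-10.0000,0); λ=-12 ⇒ h* = (10)/12 = 0.8333.

Set f=λy, z=hλ:
  y_{n+1} = y_n + z·[3/5·y_n + 2/5·y_{n+1}] ⇒ (1 − 2/5z)y_{n+1} = (1 + 3/5z)y_n
  ⇒ R(z) = (1 + 3/5z)/(1 − 2/5z).

Find x<0 with |R(x)|<1.
x=-0.78: |R|=0.4055
R=−1: 1+3/5x = −1+2/5x ⇒ -1/5x=2 ⇒ x=2/(-1/5)=-10.0000
Confirm numerically:
  x=-6.605: |R|=0.81356 <1
  x=-6.477: |R|=0.80378 <1
  x=-4.713: |R|=0.63351 <1
  x=-10.336: |R|=1.01309 >1
  x=-10.161: |R|=1.00636 >1
Stable set (-10.0000, 0).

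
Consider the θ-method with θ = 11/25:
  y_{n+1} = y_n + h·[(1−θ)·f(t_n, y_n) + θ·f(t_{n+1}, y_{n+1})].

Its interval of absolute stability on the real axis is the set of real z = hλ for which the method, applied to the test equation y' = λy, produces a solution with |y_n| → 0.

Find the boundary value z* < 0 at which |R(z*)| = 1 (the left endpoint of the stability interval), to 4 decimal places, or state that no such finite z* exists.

Set f=λy, z=hλ:
  y_{n+1} = y_n + z·[14/25·y_n + 11/25·y_{n+1}] ⇒ (1 − 11/25z)y_{n+1} = (1 + 14/25z)y_n
  so R(z) = (1 + 14/25z)/(1 − 11/25z).

Solve |R(x)|<1 on ℝ⁻.
x=-1.28: |R|=0.1812
R=−1: 1+14/25x = −1+11/25x ⇒ -3/25x=2 ⇒ x=2/(-3/25)=-16.6667
Confirm numerically:
  x=-12.814: |R|=0.93035 <1
  x=-8.752: |R|=0.80421 <1
  x=-7.897: |R|=0.76482 <1
  x=-16.816: |R|=1.00213 >1
  x=-16.811: |R|=1.00206 >1
  x=-16.798: |R|=1.00188 >1
So |R|<1 on (-16.6667, 0).

z* = -16.6667.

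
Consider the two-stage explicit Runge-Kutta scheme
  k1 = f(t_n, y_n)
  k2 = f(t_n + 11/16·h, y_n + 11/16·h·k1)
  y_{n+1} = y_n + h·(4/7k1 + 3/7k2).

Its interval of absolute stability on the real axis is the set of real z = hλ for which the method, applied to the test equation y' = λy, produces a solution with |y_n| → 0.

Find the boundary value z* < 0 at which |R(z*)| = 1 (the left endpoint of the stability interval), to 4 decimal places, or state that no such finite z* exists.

z* = -3.3939.

Test eqn y'=λy, z=hλ:
  k1=λy_n ⇒ h·k1=z·y_n;  k2=λ(1+11/16z)y_n ⇒ h·k2=z(1+11/16z)y_n
  y_{n+1}/y_n = 1 + 4/7z + 3/7z(1+11/16z) = 1 + z + 33/112z²
  R(z) = 1 + z + 33/112z².

Find x<0 with |R(x)|<1.
x=-0.89: |R|=0.3434
R=1: x+33/112x²=0 ⇒ x=−112/33=-3.3939; min R=1−1/(4·33/112)=0.1515>−1
Confirm numerically:
  x=-3.085: |R|=0.71918 <1
  x=-2.724: |R|=0.46230 <1
  x=-2.300: |R|=0.25866 <1
  x=-2.079: |R|=0.19452 <1
  x=-3.747: |R|=1.38979 >1
  x=-3.671: |R|=1.29968 >1
  x=-3.655: |R|=1.28114 >1
Interval (-3.3939, 0).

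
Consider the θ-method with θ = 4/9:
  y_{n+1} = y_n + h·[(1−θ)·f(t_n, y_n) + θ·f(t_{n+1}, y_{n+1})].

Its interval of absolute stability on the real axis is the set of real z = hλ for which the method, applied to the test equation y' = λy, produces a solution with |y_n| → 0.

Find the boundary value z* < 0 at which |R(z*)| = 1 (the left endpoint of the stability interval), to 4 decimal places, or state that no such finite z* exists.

Test eqn y'=λy, z=hλ:
  y_{n+1} = y_n + z·[5/9·y_n + 4/9·y_{n+1}] ⇒ (1 − 4/9z)y_{n+1} = (1 + 5/9z)y_n
  Hence R(z) = (1 + 5/9z)/(1 − 4/9z).

Boundary: |R(x)|=1, x<0.
x=-0.62: |R|=0.5139
R=−1: 1+5/9x = −1+4/9x ⇒ -1/9x=2 ⇒ x=2/(-1/9)=-18.0000
Confirm numerically:
  x=-17.764: |R|=0.99705 <1
  x=-16.758: |R|=0.98366 <1
  x=-8.668: |R|=0.78632 <1
  x=-8.491: |R|=0.77868 <1
  x=-18.550: |R|=1.00661 >1
  x=-18.338: |R|=1.00410 >1
So |R|<1 on (-18.0000, 0).

z* = -18.0000.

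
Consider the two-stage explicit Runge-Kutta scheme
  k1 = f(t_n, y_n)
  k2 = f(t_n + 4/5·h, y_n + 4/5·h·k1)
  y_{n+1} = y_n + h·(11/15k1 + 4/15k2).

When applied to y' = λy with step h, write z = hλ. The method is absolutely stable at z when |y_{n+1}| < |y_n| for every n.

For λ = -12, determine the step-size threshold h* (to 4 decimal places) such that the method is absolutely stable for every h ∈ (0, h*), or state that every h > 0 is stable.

With y'=λy (z=hλ):
  k1=λy_n ⇒ h·k1=z·y_n;  k2=λ(1+4/5z)y_n ⇒ h·k2=z(1+4/5z)y_n
  y_{n+1}/y_n = 1 + 11/15z + 4/15z(1+4/5z) = 1 + z + 16/75z²
  R(z) = 1 + z + 16/75z².

Solve |R(x)|<1 on ℝ⁻.
x=-1.66: |R|=0.0721
R=1: x+16/75x²=0 ⇒ x=−75/16=-4.6875; min R=1−1/(4·16/75)=-0.1719>−1
Confirm numerically:
  x=-4.590: |R|=0.90453 <1
  x=-3.152: |R|=0.03251 <1
  x=-2.528: |R|=0.16463 <1
  x=-2.508: |R|=0.16612 <1
  x=-5.215: |R|=1.58686 >1
  x=-5.033: |R|=1.37097 >1
Stable set (-4.6875, 0).

(-4.6875,0); λ=-12 ⇒ h* = (75/16)/12 = 0.3906.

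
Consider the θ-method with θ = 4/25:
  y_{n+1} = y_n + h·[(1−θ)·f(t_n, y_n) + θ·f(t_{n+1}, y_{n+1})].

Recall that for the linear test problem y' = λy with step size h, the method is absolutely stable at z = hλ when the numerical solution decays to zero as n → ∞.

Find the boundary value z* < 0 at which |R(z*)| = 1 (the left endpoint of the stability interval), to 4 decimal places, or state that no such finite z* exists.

Test eqn y'=λy, z=hλ:
  y_{n+1} = y_n + z·[21/25·y_n + 4/25·y_{n+1}] ⇒ (1 − 4/25z)y_{n+1} = (1 + 21/25z)y_n
  R(z) = (1 + 21/25z)/(1 − 4/25z).

Need |R(x)|<1, x<0.
x=-1.46: |R|=0.1835
R=−1: 1+21/25x = −1+4/25x ⇒ -17/25x=2 ⇒ x=2/(-17/25)=-2.9412
Confirm numerically:
  x=-2.277: |R|=0.66896 <1
  x=-1.906: |R|=0.46058 <1
  x=-1.859: |R|=0.43282 <1
  x=-1.204: |R|=0.00953 <1
  x=-3.161: |R|=1.09927 >1
  x=-2.968: |R|=1.01237 >1
So |R|<1 on (-2.9412, 0).

left endpoint -2.9412.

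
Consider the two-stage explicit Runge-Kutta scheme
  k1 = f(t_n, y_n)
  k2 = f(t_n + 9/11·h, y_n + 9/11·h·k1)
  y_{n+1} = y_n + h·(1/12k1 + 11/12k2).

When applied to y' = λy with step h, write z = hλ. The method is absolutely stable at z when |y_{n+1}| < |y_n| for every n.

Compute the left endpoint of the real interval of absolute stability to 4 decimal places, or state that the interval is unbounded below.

On y'=λy, z=hλ:
  k1=λy_n ⇒ h·k1=z·y_n;  k2=λ(1+9/11z)y_n ⇒ h·k2=z(1+9/11z)y_n
  y_{n+1}/y_n = 1 + 1/12z + 11/12z(1+9/11z) = 1 + z + 3/4z²
  so R(z) = 1 + z + 3/4z².

Boundary: |R(x)|=1, x<0.
x=-0.62: |R|=0.6683
R=1: x+3/4x²=0 ⇒ x=−4/3=-1.3333; min R=1−1/(4·3/4)=0.6667>−1
Confirm numerically:
  x=-1.312: |R|=0.97901 <1
  x=-0.723: |R|=0.66905 <1
  x=-0.679: |R|=0.66678 <1
  x=-0.556: |R|=0.67585 <1
  x=-1.477: |R|=1.15915 >1
  x=-1.463: |R|=1.14228 >1
  x=-1.443: |R|=1.11869 >1
So |R|<1 on (-1.3333, 0).

left endpoint -1.3333.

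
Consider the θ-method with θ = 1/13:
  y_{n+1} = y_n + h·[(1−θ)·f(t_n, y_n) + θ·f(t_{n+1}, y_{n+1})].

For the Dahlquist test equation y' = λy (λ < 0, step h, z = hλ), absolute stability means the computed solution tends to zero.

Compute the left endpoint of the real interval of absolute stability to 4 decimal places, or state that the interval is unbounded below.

left endpoint -2.3636.

On y'=λy, z=hλ:
  y_{n+1} = y_n + z·[12/13·y_n + 1/13·y_{n+1}] ⇒ (1 − 1/13z)y_{n+1} = (1 + 12/13z)y_n
  R(z) = (1 + 12/13z)/(1 − 1/13z).

Boundary: |R(x)|=1, x<0.
x=-0.51: |R|=0.5093
R=−1: 1+12/13x = −1+1/13x ⇒ -11/13x=2 ⇒ x=2/(-11/13)=-2.3636
Confirm numerically:
  x=-1.852: |R|=0.62106 <1
  x=-1.233: |R|=0.12619 <1
  x=-1.083: |R|=0.00028 <1
  x=-2.944: |R|=1.40040 >1
  x=-2.789: |R|=1.29635 >1
  x=-2.757: |R|=1.27461 >1
Stable set (-2.3636, 0).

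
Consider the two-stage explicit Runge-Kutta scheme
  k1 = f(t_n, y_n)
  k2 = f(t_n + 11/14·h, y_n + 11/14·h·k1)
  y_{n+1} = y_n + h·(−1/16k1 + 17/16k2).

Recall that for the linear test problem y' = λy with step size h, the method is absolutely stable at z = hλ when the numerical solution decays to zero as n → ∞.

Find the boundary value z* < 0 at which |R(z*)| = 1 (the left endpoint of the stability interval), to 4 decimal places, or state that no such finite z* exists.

z* = -1.1979.

Test eqn y'=λy, z=hλ:
  k1=λy_n ⇒ h·k1=z·y_n;  k2=λ(1+11/14z)y_n ⇒ h·k2=z(1+11/14z)y_n
  y_{n+1}/y_n = 1 − 1/16z + 17/16z(1+11/14z) = 1 + z + 187/224z²
  so R(z) = 1 + z + 187/224z².

Find x<0 with |R(x)|<1.
x=-0.8: |R|=0.7343
R=1: x+187/224x²=0 ⇒ x=−224/187=-1.1979; min R=1−1/(4·187/224)=0.7005>−1
Confirm numerically:
  x=-1.085: |R|=0.89777 <1
  x=-1.042: |R|=0.86442 <1
  x=-0.566: |R|=0.70144 <1
  x=-1.555: |R|=1.46362 >1
  x=-1.491: |R|=1.36488 >1
  x=-1.444: |R|=1.29672 >1
So |R|<1 on (-1.1979, 0).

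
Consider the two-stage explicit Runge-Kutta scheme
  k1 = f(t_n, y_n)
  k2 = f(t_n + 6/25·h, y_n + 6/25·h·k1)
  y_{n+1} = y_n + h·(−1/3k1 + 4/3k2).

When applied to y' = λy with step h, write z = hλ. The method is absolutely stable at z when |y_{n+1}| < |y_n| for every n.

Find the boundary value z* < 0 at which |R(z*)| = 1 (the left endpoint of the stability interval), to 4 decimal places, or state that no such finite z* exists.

Set f=λy, z=hλ:
  k1=λy_n ⇒ h·k1=z·y_n;  k2=λ(1+6/25z)y_n ⇒ h·k2=z(1+6/25z)y_n
  y_{n+1}/y_n = 1 − 1/3z + 4/3z(1+6/25z) = 1 + z + 8/25z²
  so R(z) = 1 + z + 8/25z².

Need |R(x)|<1, x<0.
x=-1.6: |R|=0.2192
R=1: x+8/25x²=0 ⇒ x=−25/8=-3.1250; min R=1−1/(4·8/25)=0.2188>−1
Confirm numerically:
  x=-2.756: |R|=0.67457 <1
  x=-2.163: |R|=0.33414 <1
  x=-2.058: |R|=0.29732 <1
  x=-3.564: |R|=1.50067 >1
  x=-3.423: |R|=1.32642 >1
  x=-3.407: |R|=1.30745 >1
Stable set (-3.1250, 0).

z* = -3.1250.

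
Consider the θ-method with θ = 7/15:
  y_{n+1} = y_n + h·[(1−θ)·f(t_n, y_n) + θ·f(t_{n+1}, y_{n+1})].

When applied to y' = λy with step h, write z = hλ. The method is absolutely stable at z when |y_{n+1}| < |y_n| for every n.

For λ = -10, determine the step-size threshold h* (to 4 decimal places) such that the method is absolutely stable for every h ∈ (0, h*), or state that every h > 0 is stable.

With y'=λy (z=hλ):
  y_{n+1} = y_n + z·[8/15·y_n + 7/15·y_{n+1}] ⇒ (1 − 7/15z)y_{n+1} = (1 + 8/15z)y_n
  R(z) = (1 + 8/15z)/(1 − 7/15z).

Solve |R(x)|<1 on ℝ⁻.
x=-0.92: |R|=0.3563
R=−1: 1+8/15x = −1+7/15x ⇒ -1/15x=2 ⇒ x=2/(-1/15)=-30.0000
Confirm numerically:
  x=-29.786: |R|=0.99904 <1
  x=-20.320: |R|=0.93844 <1
  x=-15.682: |R|=0.88525 <1
  x=-30.481: |R|=1.00211 >1
  x=-30.330: |R|=1.00145 >1
  x=-30.266: |R|=1.00117 >1
So |R|<1 on (-30.0000, 0).

(-30.0000,0); λ=-10 ⇒ h* = (30)/10 = 3.0000.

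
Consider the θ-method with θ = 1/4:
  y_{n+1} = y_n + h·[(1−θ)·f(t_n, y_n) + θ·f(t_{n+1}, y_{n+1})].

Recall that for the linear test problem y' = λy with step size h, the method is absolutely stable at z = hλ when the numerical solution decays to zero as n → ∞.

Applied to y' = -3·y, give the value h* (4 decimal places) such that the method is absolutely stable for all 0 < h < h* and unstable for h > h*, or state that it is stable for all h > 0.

(-4.0000,0); λ=-3 ⇒ h* = (4)/3 = 1.3333.

Test eqn y'=λy, z=hλ:
  y_{n+1} = y_n + z·[3/4·y_n + 1/4·y_{n+1}] ⇒ (1 − 1/4z)y_{n+1} = (1 + 3/4z)y_n
  Hence R(z) = (1 + 3/4z)/(1 − 1/4z).

Boundary: |R(x)|=1, x<0.
x=-1.01: |R|=0.1936
R=−1: 1+3/4x = −1+1/4x ⇒ -1/2x=2 ⇒ x=2/(-1/2)=-4.0000
Confirm numerically:
  x=-3.281: |R|=0.80250 <1
  x=-1.684: |R|=0.18508 <1
  x=-1.634: |R|=0.16010 <1
  x=-4.444: |R|=1.10516 >1
  x=-4.076: |R|=1.01882 >1
So |R|<1 on (-4.0000, 0).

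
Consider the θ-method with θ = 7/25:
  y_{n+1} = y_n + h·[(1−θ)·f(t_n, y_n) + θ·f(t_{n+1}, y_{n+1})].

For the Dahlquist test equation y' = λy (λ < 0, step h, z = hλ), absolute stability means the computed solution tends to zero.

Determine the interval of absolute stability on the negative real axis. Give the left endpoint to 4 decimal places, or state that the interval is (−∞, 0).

On y'=λy, z=hλ:
  y_{n+1} = y_n + z·[18/25·y_n + 7/25·y_{n+1}] ⇒ (1 − 7/25z)y_{n+1} = (1 + 18/25z)y_n
  so R(z) = (1 + 18/25z)/(1 − 7/25z).

Find x<0 with |R(x)|<1.
x=-1.7: |R|=0.1518
R=−1: 1+18/25x = −1+7/25x ⇒ -11/25x=2 ⇒ x=2/(-11/25)=-4.5455
Confirm numerically:
  x=-4.506: |R|=0.99232 <1
  x=-4.467: |R|=0.98466 <1
  x=-2.560: |R|=0.49115 <1
  x=-2.162: |R|=0.34674 <1
  x=-5.116: |R|=1.10320 >1
  x=-4.707: |R|=1.03066 >1
  x=-4.705: |R|=1.03029 >1
Interval (-4.5455, 0).

z∈(-4.5455,0).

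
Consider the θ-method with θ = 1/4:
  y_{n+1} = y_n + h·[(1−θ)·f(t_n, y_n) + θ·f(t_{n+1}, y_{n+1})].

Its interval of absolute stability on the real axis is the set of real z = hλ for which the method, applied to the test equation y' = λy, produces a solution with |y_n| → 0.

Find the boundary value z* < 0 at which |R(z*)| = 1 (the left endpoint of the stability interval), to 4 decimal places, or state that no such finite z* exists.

With y'=λy (z=hλ):
  y_{n+1} = y_n + z·[3/4·y_n + 1/4·y_{n+1}] ⇒ (1 − 1/4z)y_{n+1} = (1 + 3/4z)y_n
  ⇒ R(z) = (1 + 3/4z)/(1 − 1/4z).

Need |R(x)|<1, x<0.
x=-1.79: |R|=0.2366
R=−1: 1+3/4x = −1+1/4x ⇒ -1/2x=2 ⇒ x=2/(-1/2)=-4.0000
Confirm numerically:
  x=-3.244: |R|=0.79128 <1
  x=-2.479: |R|=0.53048 <1
  x=-1.626: |R|=0.15606 <1
  x=-4.256: |R|=1.06202 >1
  x=-4.112: |R|=1.02761 >1
  x=-4.021: |R|=1.00524 >1
Interval (-4.0000, 0).

z* = -4.0000.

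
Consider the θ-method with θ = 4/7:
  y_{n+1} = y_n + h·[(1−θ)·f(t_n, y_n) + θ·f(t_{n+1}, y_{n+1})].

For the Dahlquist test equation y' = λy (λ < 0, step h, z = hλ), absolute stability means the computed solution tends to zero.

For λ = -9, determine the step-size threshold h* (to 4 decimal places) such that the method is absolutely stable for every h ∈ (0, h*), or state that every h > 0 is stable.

Set f=λy, z=hλ:
  y_{n+1} = y_n + z·[3/7·y_n + 4/7·y_{n+1}] ⇒ (1 − 4/7z)y_{n+1} = (1 + 3/7z)y_n
  so R(z) = (1 + 3/7z)/(1 − 4/7z).

Need |R(x)|<1, x<0.
x=-1.78: |R|=0.1176
x=-2: |R|=0.0667
x=-10: |R|=0.4894
x=-100: |R|=0.7199
θ=4/7≥1/2 ⇒ |1+3/7x|<|1−4/7x| ∀x<0 ⇒ unbounded interval.

interval (−∞, 0). Any h>0 works for λ=-9.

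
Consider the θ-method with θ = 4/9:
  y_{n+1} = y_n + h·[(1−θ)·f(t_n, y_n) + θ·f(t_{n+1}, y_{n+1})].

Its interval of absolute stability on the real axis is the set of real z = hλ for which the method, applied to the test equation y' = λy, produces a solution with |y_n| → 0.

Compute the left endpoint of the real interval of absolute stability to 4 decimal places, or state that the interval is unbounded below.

z* = -18.0000.

Set f=λy, z=hλ:
  y_{n+1} = y_n + z·[5/9·y_n + 4/9·y_{n+1}] ⇒ (1 − 4/9z)y_{n+1} = (1 + 5/9z)y_n
  ⇒ R(z) = (1 + 5/9z)/(1 − 4/9z).

Solve |R(x)|<1 on ℝ⁻.
x=-1.47: |R|=0.1109
R=−1: 1+5/9x = −1+4/9x ⇒ -1/9x=2 ⇒ x=2/(-1/9)=-18.0000
Confirm numerically:
  x=-17.971: |R|=0.99964 <1
  x=-17.760: |R|=0.99700 <1
  x=-16.924: |R|=0.98597 <1
  x=-18.399: |R|=1.00483 >1
  x=-18.347: |R|=1.00421 >1
  x=-18.166: |R|=1.00203 >1
So |R|<1 on (-18.0000, 0).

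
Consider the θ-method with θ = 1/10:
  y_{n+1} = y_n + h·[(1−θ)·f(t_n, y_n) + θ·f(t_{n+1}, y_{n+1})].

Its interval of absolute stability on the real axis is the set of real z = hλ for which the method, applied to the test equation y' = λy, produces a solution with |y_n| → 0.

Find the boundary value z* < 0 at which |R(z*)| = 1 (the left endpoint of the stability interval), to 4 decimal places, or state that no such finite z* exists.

left endpoint -2.5000.

With y'=λy (z=hλ):
  y_{n+1} = y_n + z·[9/10·y_n + 1/10·y_{n+1}] ⇒ (1 − 1/10z)y_{n+1} = (1 + 9/10z)y_n
  Hence R(z) = (1 + 9/10z)/(1 − 1/10z).

Need |R(x)|<1, x<0.
x=-1.08: |R|=0.0253
R=−1: 1+9/10x = −1+1/10x ⇒ -4/5x=2 ⇒ x=2/(-4/5)=-2.5000
Confirm numerically:
  x=-1.495: |R|=0.30057 <1
  x=-1.284: |R|=0.13789 <1
  x=-1.098: |R|=0.01063 <1
  x=-2.960: |R|=1.28395 >1
  x=-2.914: |R|=1.25647 >1
  x=-2.598: |R|=1.06223 >1
Interval (-2.5000, 0).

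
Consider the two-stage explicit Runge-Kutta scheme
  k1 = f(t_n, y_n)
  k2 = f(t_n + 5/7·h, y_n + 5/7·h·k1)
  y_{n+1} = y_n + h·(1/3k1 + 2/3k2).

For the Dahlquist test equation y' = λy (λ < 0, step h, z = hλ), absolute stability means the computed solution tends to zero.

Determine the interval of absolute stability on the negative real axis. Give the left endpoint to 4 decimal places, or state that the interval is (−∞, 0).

Test eqn y'=λy, z=hλ:
  k1=λy_n ⇒ h·k1=z·y_n;  k2=λ(1+5/7z)y_n ⇒ h·k2=z(1+5/7z)y_n
  y_{n+1}/y_n = 1 + 1/3z + 2/3z(1+5/7z) = 1 + z + 10/21z²
  so R(z) = 1 + z + 10/21z².

Find x<0 with |R(x)|<1.
x=-0.89: |R|=0.4872
R=1: x+10/21x²=0 ⇒ x=−21/10=-2.1000; min R=1−1/(4·10/21)=0.4750>−1
Confirm numerically:
  x=-1.775: |R|=0.72530 <1
  x=-1.591: |R|=0.61437 <1
  x=-1.479: |R|=0.56264 <1
  x=-0.957: |R|=0.47912 <1
  x=-2.612: |R|=1.63683 >1
  x=-2.442: |R|=1.39770 >1
Interval (-2.1000, 0).

z∈(-2.1000,0).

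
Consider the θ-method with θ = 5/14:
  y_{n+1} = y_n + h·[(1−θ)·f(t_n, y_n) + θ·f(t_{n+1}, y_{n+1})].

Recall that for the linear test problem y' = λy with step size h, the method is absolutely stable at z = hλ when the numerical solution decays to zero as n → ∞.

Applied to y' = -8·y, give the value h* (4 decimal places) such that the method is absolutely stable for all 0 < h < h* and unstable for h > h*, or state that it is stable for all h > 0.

(-7.0000,0); λ=-8 ⇒ h* = (7)/8 = 0.8750.

With y'=λy (z=hλ):
  y_{n+1} = y_n + z·[9/14·y_n + 5/14·y_{n+1}] ⇒ (1 − 5/14z)y_{n+1} = (1 + 9/14z)y_n
  so R(z) = (1 + 9/14z)/(1 − 5/14z).

Boundary: |R(x)|=1, x<0.
x=-0.92: |R|=0.3075
R=−1: 1+9/14x = −1+5/14x ⇒ -2/7x=2 ⇒ x=2/(-2/7)=-7.0000
Confirm numerically:
  x=-6.291: |R|=0.93761 <1
  x=-3.489: |R|=0.55338 <1
  x=-3.196: |R|=0.49246 <1
  x=-7.308: |R|=1.02438 >1
  x=-7.232: |R|=1.01850 >1
  x=-7.101: |R|=1.00816 >1
Stable set (-7.0000, 0).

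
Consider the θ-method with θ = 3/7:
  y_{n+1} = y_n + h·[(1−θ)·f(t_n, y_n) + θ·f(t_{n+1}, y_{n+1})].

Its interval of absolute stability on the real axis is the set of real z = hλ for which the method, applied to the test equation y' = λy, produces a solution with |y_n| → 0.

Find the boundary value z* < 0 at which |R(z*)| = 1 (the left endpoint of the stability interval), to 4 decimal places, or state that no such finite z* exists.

z* = -14.0000.

With y'=λy (z=hλ):
  y_{n+1} = y_n + z·[4/7·y_n + 3/7·y_{n+1}] ⇒ (1 − 3/7z)y_{n+1} = (1 + 4/7z)y_n
  ⇒ R(z) = (1 + 4/7z)/(1 − 3/7z).

Solve |R(x)|<1 on ℝ⁻.
x=-1.52: |R|=0.0796
R=−1: 1+4/7x = −1+3/7x ⇒ -1/7x=2 ⇒ x=2/(-1/7)=-14.0000
Confirm numerically:
  x=-13.371: |R|=0.98665 <1
  x=-12.455: |R|=0.96518 <1
  x=-11.156: |R|=0.92972 <1
  x=-14.455: |R|=1.00903 >1
  x=-14.305: |R|=1.00611 >1
  x=-14.197: |R|=1.00397 >1
Interval (-14.0000, 0).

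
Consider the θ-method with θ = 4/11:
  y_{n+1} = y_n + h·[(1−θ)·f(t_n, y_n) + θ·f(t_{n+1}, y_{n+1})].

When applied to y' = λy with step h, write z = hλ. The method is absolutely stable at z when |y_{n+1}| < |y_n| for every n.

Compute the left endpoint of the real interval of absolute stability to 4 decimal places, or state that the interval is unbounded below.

left endpoint -7.3333.

With y'=λy (z=hλ):
  y_{n+1} = y_n + z·[7/11·y_n + 4/11·y_{n+1}] ⇒ (1 − 4/11z)y_{n+1} = (1 + 7/11z)y_n
  R(z) = (1 + 7/11z)/(1 − 4/11z).

Find x<0 with |R(x)|<1.
x=-0.34: |R|=0.6974
R=−1: 1+7/11x = −1+4/11x ⇒ -3/11x=2 ⇒ x=2/(-3/11)=-7.3333
Confirm numerically:
  x=-6.430: |R|=0.92620 <1
  x=-5.874: |R|=0.87309 <1
  x=-4.573: |R|=0.71729 <1
  x=-3.703: |R|=0.57806 <1
  x=-7.426: |R|=1.00683 >1
  x=-7.384: |R|=1.00375 >1
Interval (-7.3333, 0).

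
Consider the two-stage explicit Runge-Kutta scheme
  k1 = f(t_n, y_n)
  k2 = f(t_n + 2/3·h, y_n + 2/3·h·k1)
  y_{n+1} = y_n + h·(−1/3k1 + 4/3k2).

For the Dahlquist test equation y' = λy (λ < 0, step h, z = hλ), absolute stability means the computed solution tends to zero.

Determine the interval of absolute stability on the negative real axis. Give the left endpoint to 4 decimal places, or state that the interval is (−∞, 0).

Test eqn y'=λy, z=hλ:
  k1=λy_n ⇒ h·k1=z·y_n;  k2=λ(1+2/3z)y_n ⇒ h·k2=z(1+2/3z)y_n
  y_{n+1}/y_n = 1 − 1/3z + 4/3z(1+2/3z) = 1 + z + 8/9z²
  so R(z) = 1 + z + 8/9z².

Find x<0 with |R(x)|<1.
x=-1.45: |R|=1.4189
R=1: x+8/9x²=0 ⇒ x=−9/8=-1.1250; min R=1−1/(4·8/9)=0.7188>−1
Confirm numerically:
  x=-1.049: |R|=0.92913 <1
  x=-0.936: |R|=0.84275 <1
  x=-0.651: |R|=0.72571 <1
  x=-0.525: |R|=0.72000 <1
  x=-1.485: |R|=1.47520 >1
  x=-1.362: |R|=1.28693 >1
Stable set (-1.1250, 0).

(-1.1250, 0).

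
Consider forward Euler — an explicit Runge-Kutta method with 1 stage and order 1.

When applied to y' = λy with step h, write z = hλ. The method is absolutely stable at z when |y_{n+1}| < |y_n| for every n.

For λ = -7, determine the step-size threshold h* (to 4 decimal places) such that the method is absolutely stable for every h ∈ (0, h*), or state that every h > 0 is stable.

With y'=λy (z=hλ):
  order 1, 1-stage ⇒ R(z)=1+z
  (e.g. R(-0.92)=0.08000, |R|=0.08000)

Boundary: |R(x)|=1, x<0.
x=-0.92: |R|=0.0800
|R(-1.96)|=0.9600 |R(-1.28)|=0.2800 |R(-1.26)|=0.2600
Bisect:
  x_lo=-2.5746 |R|=1.5746  x_hi=-0.2379 |R|=0.7621
  mid=-1.40622 |R|=0.40622 →hi
  mid=-1.99039 |R|=0.99039 →hi
  mid=-2.28247 |R|=1.28247 →lo
  mid=-2.13643 |R|=1.13643 →lo
  mid=-2.06341 |R|=1.06341 →lo
  mid=-2.02690 |R|=1.02690 →lo
  mid=-2.00864 |R|=1.00864 →lo
  mid=-1.99952 |R|=0.99952 →hi
  mid=-2.00408 |R|=1.00408 →lo
  mid=-2.00180 |R|=1.00180 →lo
  ...
  [-2.00009,-1.99994] ⇒ x*=-2.0000
Interval (-2.0000, 0).

(-2.0000,0); λ=-7 ⇒ h* = 0.2857.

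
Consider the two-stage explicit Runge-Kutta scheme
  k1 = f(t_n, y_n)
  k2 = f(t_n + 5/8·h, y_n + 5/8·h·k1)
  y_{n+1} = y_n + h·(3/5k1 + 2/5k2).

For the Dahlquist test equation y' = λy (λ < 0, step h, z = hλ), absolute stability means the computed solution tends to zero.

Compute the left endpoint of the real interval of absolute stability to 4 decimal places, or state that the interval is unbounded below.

z* = -4.0000.

Set f=λy, z=hλ:
  k1=λy_n ⇒ h·k1=z·y_n;  k2=λ(1+5/8z)y_n ⇒ h·k2=z(1+5/8z)y_n
  y_{n+1}/y_n = 1 + 3/5z + 2/5z(1+5/8z) = 1 + z + 1/4z²
  so R(z) = 1 + z + 1/4z².

Find x<0 with |R(x)|<1.
x=-0.83: |R|=0.3422
R=1: x+1/4x²=0 ⇒ x=−4=-4.0000; min R=1−1/(4·1/4)=0.0000>−1
Confirm numerically:
  x=-2.525: |R|=0.06891 <1
  x=-2.179: |R|=0.00801 <1
  x=-1.843: |R|=0.00616 <1
  x=-1.772: |R|=0.01300 <1
  x=-4.525: |R|=1.59391 >1
  x=-4.279: |R|=1.29846 >1
  x=-4.233: |R|=1.24657 >1
Interval (-4.0000, 0).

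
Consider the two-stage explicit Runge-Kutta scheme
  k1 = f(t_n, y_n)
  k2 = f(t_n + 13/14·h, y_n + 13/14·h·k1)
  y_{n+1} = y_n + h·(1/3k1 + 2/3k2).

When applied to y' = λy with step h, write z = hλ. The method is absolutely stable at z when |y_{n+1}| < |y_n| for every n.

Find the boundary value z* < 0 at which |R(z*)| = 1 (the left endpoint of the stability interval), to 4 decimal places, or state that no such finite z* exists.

Test eqn y'=λy, z=hλ:
  k1=λy_n ⇒ h·k1=z·y_n;  k2=λ(1+13/14z)y_n ⇒ h·k2=z(1+13/14z)y_n
  y_{n+1}/y_n = 1 + 1/3z + 2/3z(1+13/14z) = 1 + z + 13/21z²
  Hence R(z) = 1 + z + 13/21z².

Solve |R(x)|<1 on ℝ⁻.
x=-1.64: |R|=1.0250
R=1: x+13/21x²=0 ⇒ x=−21/13=-1.6154; min R=1−1/(4·13/21)=0.5962>−1
Confirm numerically:
  x=-1.338: |R|=0.77025 <1
  x=-1.148: |R|=0.66785 <1
  x=-1.117: |R|=0.65538 <1
  x=-0.956: |R|=0.60977 <1
  x=-2.144: |R|=1.70160 >1
  x=-1.912: |R|=1.35108 >1
  x=-1.665: |R|=1.05114 >1
So |R|<1 on (-1.6154, 0).

z* = -1.6154.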